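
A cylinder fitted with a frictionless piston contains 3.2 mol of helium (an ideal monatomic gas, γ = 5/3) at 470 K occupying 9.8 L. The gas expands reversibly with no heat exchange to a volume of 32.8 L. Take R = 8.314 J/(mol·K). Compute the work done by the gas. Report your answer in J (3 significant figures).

Adiabatic: TV^(γ−1) = const with γ = 5/3.
T₂ = T₁ (V₁/V₂)^(γ−1) = 470 × (9.8/32.8)^0.667 = 470 × 0.4469 = 210.1 K.
W_by = nCᵥ(T₁ − T₂) = (3.2)(12.47)(470 − 210.1) = 10374 J.

W ≈ 10400 J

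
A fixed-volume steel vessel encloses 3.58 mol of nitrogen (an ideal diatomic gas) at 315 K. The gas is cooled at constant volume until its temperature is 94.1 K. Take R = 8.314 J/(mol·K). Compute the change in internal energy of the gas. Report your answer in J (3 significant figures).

ΔU ≈ -16400 J

Constant volume ⇒ W = 0, so Q = ΔU = nCᵥΔT with Cᵥ = 5R/2 = 20.79 J/(mol·K).
ΔU = (3.58)(20.79)(94.1 − 315) = -16437 J.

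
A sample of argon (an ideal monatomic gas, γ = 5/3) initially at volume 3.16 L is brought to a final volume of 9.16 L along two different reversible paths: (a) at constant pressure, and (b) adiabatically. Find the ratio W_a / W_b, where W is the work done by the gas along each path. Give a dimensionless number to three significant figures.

W_a / W_b ≈ 2.49

Path (a) isobaric: W = P₁(V₂ − V₁) → W_a/(P₁V₁) = 1.899.
Path (b) adiabatic: W = P₁V₁(1 − (V₁/V₂)^(γ−1))/(γ−1) → W_b/(P₁V₁) = 0.7622.
W_a / W_b = 1.899 / 0.7622 = 2.491.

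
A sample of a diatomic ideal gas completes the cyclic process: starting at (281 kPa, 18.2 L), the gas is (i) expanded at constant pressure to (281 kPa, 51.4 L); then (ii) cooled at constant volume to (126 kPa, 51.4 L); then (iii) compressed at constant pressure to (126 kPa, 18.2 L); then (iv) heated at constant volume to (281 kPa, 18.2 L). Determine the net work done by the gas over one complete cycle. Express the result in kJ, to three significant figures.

Constant-volume legs do no work.
W(i) = (281)(51.4 − 18.2) = 9329 J; W(iii) = (126)(18.2 − 51.4) = -4183 J.
W_net = 9329 − 4183 = 5146 J (the clockwise enclosed area).

W_net ≈ 5.15 kJ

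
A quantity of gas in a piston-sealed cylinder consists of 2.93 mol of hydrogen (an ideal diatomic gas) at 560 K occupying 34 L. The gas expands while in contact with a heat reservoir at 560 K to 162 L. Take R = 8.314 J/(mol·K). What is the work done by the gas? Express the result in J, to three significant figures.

Isothermal: W = nRT ln(V₂/V₁).
W = (2.93)(8.314)(560) × ln(162/34)
  = 13642 × 1.561
W_by_gas = 21298 J.

W ≈ 21300 J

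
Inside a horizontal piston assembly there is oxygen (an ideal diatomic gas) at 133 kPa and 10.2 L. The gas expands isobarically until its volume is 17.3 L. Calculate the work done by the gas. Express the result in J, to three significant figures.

W ≈ 944 J

Isobaric: W = P ΔV.
W = (133 kPa)(17.3 − 10.2 L) = (133)(7.1) = 944.3 J.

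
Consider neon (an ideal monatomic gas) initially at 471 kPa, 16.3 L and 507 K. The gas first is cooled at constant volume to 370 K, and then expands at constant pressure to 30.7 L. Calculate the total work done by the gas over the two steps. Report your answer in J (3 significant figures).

W_total ≈ 4950 J

Step 1 (isochoric): W = 0 (constant volume).
After step 1: P = 343.7 kPa (V unchanged).
Step 2 (isobaric): W = PΔV = (343.7 kPa)(30.7 − 16.3 L) = 4950 J.
W_total = 0 + 4950 = 4950 J.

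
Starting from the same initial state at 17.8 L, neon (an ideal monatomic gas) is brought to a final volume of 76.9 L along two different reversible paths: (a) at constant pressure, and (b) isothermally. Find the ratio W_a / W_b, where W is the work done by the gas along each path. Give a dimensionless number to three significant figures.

W_a / W_b ≈ 2.27

Path (a) isobaric: W = P₁(V₂ − V₁) → W_a/(P₁V₁) = 3.32.
Path (b) isothermal: W = P₁V₁ ln(V₂/V₁) → W_b/(P₁V₁) = 1.463.
W_a / W_b = 3.32 / 1.463 = 2.269.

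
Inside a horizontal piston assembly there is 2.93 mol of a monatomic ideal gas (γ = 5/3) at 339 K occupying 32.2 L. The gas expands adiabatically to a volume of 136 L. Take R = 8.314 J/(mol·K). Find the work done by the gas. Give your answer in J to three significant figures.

Adiabatic: TV^(γ−1) = const with γ = 5/3.
T₂ = T₁ (V₁/V₂)^(γ−1) = 339 × (32.2/136)^0.667 = 339 × 0.3827 = 129.7 K.
W_by = nCᵥ(T₁ − T₂) = (2.93)(12.47)(339 − 129.7) = 7646 J.

W ≈ 7650 J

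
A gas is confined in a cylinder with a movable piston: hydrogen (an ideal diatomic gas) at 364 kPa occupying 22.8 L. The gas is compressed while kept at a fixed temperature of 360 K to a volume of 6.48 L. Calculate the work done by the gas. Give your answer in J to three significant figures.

W ≈ -10400 J

Isothermal: W = nRT ln(V₂/V₁) = P₁V₁ ln(V₂/V₁).
P₁V₁ = (364 kPa)(22.8 L) = 8299 J.
W = 8299 × ln(6.48/22.8) = 8299 × -1.258
W_by_gas = -10441 J.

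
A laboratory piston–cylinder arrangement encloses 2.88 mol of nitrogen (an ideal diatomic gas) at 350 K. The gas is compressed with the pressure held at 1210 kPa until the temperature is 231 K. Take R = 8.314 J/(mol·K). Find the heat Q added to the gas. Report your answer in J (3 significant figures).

Isobaric: W = nRΔT = (2.88)(8.314)(-119) = -2849 J.
ΔU = nCᵥΔT with Cᵥ = 5R/2: ΔU = (2.88)(20.79)(-119) = -7123 J.
Q = ΔU + W = -7123 − 2849 = -9973 J.

Q ≈ -9970 J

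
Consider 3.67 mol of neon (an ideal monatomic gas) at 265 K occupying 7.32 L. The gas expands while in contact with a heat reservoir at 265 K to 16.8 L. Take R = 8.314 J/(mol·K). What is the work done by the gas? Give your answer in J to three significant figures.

Isothermal: W = nRT ln(V₂/V₁).
W = (3.67)(8.314)(265) × ln(16.8/7.32)
  = 8086 × 0.8308
W_by_gas = 6717 J.

W ≈ 6720 J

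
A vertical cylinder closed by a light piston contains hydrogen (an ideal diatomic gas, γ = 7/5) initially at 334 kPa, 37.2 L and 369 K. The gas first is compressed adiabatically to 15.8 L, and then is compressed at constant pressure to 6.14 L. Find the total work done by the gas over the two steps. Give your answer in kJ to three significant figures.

W_total ≈ -23.4 kJ

Step 1 (adiabatic): W = (P₁V₁ − P₂V₂)/(γ−1) = (12425 − 17500)/0.4 = -12689 J.
After step 1: P = 1108 kPa, V = 15.8 L, T = 519.7 K.
Step 2 (isobaric): W = PΔV = (1108 kPa)(6.14 − 15.8 L) = -10700 J.
W_total = -12689 − 10700 = -23388 J.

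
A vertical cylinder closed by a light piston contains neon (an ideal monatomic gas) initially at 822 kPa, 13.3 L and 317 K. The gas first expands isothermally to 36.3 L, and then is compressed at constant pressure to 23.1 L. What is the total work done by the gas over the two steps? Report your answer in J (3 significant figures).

Step 1 (isothermal): W = P₁V₁ ln(V₂/V₁) = (10933) ln(36.3/13.3) = 10977 J.
After step 1: P = 301.2 kPa, V = 36.3 L, T = 317 K.
Step 2 (isobaric): W = PΔV = (301.2 kPa)(23.1 − 36.3 L) = -3975 J.
W_total = 10977 − 3975 = 7001 J.

W_total ≈ 7000 J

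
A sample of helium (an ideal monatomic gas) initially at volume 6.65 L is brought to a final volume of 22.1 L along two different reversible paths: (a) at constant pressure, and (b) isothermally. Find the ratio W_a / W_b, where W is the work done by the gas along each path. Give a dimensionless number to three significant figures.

Path (a) isobaric: W = P₁(V₂ − V₁) → W_a/(P₁V₁) = 2.323.
Path (b) isothermal: W = P₁V₁ ln(V₂/V₁) → W_b/(P₁V₁) = 1.201.
W_a / W_b = 2.323 / 1.201 = 1.935.

W_a / W_b ≈ 1.93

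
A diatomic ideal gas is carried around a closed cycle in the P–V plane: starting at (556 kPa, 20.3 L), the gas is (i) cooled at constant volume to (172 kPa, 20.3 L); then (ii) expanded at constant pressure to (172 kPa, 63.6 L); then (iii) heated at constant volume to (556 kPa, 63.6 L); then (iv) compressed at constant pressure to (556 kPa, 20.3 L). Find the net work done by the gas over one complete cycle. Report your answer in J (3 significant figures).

W_net ≈ -16600 J

Constant-volume legs do no work.
W(ii) = (172)(63.6 − 20.3) = 7448 J; W(iv) = (556)(20.3 − 63.6) = -24075 J.
W_net = 7448 − 24075 = -16627 J (the counter-clockwise enclosed area).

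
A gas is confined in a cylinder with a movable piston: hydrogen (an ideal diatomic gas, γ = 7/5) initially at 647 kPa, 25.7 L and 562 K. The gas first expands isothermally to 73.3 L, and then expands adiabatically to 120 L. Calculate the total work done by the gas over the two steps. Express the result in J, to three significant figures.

Step 1 (isothermal): W = P₁V₁ ln(V₂/V₁) = (16628) ln(73.3/25.7) = 17427 J.
After step 1: P = 226.8 kPa, V = 73.3 L, T = 562 K.
Step 2 (adiabatic): W = (P₁V₁ − P₂V₂)/(γ−1) = (16628 − 13652)/0.4 = 7439 J.
W_total = 17427 + 7439 = 24866 J.

W_total ≈ 24900 J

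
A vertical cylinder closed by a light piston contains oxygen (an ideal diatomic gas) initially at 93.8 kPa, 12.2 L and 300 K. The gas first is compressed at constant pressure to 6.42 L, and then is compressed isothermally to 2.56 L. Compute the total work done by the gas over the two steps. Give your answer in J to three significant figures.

Step 1 (isobaric): W = PΔV = (93.8 kPa)(6.42 − 12.2 L) = -542.2 J.
After step 1: P = 93.8 kPa, V = 6.42 L, T = 157.9 K.
Step 2 (isothermal): W = P₁V₁ ln(V₂/V₁) = (602.2) ln(2.56/6.42) = -553.7 J.
W_total = -542.2 − 553.7 = -1096 J.

W_total ≈ -1100 J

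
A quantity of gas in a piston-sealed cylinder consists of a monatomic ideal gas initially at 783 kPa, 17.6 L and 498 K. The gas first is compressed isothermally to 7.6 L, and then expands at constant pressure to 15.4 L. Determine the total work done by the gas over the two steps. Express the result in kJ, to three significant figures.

Step 1 (isothermal): W = P₁V₁ ln(V₂/V₁) = (13781) ln(7.6/17.6) = -11572 J.
After step 1: P = 1813 kPa, V = 7.6 L, T = 498 K.
Step 2 (isobaric): W = PΔV = (1813 kPa)(15.4 − 7.6 L) = 14143 J.
W_total = -11572 + 14143 = 2571 J.

W_total ≈ 2.57 kJ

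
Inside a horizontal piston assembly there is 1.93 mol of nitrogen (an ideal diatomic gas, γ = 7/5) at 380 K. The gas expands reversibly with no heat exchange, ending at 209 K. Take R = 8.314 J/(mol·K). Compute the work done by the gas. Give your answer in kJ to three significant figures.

Adiabatic ⇒ Q = 0, so W_by = −ΔU = nCᵥ(T₁ − T₂).
Cᵥ = 5R/2 = 20.79 J/(mol·K).
W = (1.93)(20.79)(380 − 209) = 6860 J.

W ≈ 6.86 kJ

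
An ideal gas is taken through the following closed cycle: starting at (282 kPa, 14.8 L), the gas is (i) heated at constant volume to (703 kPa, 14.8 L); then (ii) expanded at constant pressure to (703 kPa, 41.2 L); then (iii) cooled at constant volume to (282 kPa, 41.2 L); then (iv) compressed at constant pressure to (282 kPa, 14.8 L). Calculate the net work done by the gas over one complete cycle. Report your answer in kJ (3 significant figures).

Constant-volume legs do no work.
W(ii) = (703)(41.2 − 14.8) = 18559 J; W(iv) = (282)(14.8 − 41.2) = -7445 J.
W_net = 18559 − 7445 = 11114 J (the clockwise enclosed area).

W_net ≈ 11.1 kJ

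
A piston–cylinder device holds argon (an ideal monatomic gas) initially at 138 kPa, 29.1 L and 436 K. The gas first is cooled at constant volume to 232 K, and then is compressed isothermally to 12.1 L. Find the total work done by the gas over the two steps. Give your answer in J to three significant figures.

Step 1 (isochoric): W = 0 (constant volume).
After step 1: P = 73.43 kPa (V unchanged).
Step 2 (isothermal): W = P₁V₁ ln(V₂/V₁) = (2137) ln(12.1/29.1) = -1875 J.
W_total = 0 − 1875 = -1875 J.

W_total ≈ -1880 J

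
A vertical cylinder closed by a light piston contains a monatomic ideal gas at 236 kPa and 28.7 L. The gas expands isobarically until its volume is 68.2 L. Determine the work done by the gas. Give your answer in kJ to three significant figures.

Isobaric: W = P ΔV.
W = (236 kPa)(68.2 − 28.7 L) = (236)(39.5) = 9322 J.

W ≈ 9.32 kJ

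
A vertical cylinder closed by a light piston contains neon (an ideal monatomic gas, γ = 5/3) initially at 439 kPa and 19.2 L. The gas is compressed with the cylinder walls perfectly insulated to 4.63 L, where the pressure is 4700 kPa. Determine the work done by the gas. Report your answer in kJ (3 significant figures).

Adiabatic: W = (P₁V₁ − P₂V₂)/(γ − 1) with γ = 5/3.
P₁V₁ = 8429 J, P₂V₂ = 21761 J.
W = (8429 − 21761) / 0.6667 = -19998 J.

W ≈ -20.0 kJ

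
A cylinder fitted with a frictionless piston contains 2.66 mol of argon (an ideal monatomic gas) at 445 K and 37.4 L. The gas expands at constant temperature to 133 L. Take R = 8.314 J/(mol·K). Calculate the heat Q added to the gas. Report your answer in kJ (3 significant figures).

Isothermal ⇒ ΔU = 0, so Q = W = nRT ln(V₂/V₁).
Q = (2.66)(8.314)(445) ln(133/37.4) = 9841 × 1.269 = 12485 J.

Q ≈ 12.5 kJ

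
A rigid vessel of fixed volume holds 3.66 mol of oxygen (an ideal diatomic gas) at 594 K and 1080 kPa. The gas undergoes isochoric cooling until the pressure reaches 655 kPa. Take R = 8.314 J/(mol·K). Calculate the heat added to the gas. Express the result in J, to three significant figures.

Constant volume ⇒ W = 0, so Q = ΔU = nCᵥΔT with Cᵥ = 5R/2 = 20.79 J/(mol·K).
At constant V, T₂/T₁ = P₂/P₁ ⇒ ΔT = T₁(P₂/P₁ − 1) = 594·(655/1080 − 1) = -233.7 K.
ΔU = (3.66)(20.79)(-233.7) = -17782 J.

Q ≈ -17800 J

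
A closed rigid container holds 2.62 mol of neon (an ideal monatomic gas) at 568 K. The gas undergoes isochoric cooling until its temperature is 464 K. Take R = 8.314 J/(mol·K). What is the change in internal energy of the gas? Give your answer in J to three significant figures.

Constant volume ⇒ W = 0, so Q = ΔU = nCᵥΔT with Cᵥ = 3R/2 = 12.47 J/(mol·K).
ΔU = (2.62)(12.47)(464 − 568) = -3398 J.

ΔU ≈ -3400 J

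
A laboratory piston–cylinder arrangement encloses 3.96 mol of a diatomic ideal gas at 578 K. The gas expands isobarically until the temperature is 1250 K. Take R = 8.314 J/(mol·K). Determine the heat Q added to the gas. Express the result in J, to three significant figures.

Q ≈ 77400 J

Isobaric: W = nRΔT = (3.96)(8.314)(672) = 22125 J.
ΔU = nCᵥΔT with Cᵥ = 5R/2: ΔU = (3.96)(20.79)(672) = 55311 J.
Q = ΔU + W = 55311 + 22125 = 77436 J.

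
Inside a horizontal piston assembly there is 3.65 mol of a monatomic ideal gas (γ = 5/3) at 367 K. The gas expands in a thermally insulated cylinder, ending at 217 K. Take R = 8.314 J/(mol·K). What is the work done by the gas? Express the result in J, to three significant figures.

W ≈ 6830 J

Adiabatic ⇒ Q = 0, so W_by = −ΔU = nCᵥ(T₁ − T₂).
Cᵥ = 3R/2 = 12.47 J/(mol·K).
W = (3.65)(12.47)(367 − 217) = 6828 J.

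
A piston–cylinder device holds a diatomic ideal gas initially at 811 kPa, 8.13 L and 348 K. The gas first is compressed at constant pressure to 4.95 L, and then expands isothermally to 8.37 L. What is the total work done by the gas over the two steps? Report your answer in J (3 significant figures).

Step 1 (isobaric): W = PΔV = (811 kPa)(4.95 − 8.13 L) = -2579 J.
After step 1: P = 811 kPa, V = 4.95 L, T = 211.9 K.
Step 2 (isothermal): W = P₁V₁ ln(V₂/V₁) = (4014) ln(8.37/4.95) = 2109 J.
W_total = -2579 + 2109 = -470.3 J.

W_total ≈ -470 J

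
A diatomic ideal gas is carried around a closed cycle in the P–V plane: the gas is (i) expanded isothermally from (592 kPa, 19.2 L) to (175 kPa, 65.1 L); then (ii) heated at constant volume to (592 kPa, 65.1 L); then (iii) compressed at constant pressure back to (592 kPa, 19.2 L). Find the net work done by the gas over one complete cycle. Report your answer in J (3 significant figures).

Leg (i): W = PᵢVᵢ ln(V_f/Vᵢ) = (11366) ln(65.1/19.2) = 13879 J.
Leg (ii): W = 0.
Leg (iii): W = PΔV = (592)(19.2 − 65.1) = -27173 J.
W_net = 13879 − 27173 = -13294 J.

W_net ≈ -13300 J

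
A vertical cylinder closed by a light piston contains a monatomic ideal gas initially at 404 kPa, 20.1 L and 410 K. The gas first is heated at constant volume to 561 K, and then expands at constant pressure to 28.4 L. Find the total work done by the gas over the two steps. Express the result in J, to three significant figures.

Step 1 (isochoric): W = 0 (constant volume).
After step 1: P = 552.8 kPa (V unchanged).
Step 2 (isobaric): W = PΔV = (552.8 kPa)(28.4 − 20.1 L) = 4588 J.
W_total = 0 + 4588 = 4588 J.

W_total ≈ 4590 J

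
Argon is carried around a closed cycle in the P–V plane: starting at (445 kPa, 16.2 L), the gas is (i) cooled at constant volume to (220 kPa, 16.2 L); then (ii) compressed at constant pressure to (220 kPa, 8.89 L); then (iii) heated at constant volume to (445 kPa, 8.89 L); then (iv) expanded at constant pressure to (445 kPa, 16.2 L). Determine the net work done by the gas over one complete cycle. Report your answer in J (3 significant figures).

W_net ≈ 1640 J

Constant-volume legs do no work.
W(ii) = (220)(8.89 − 16.2) = -1608 J; W(iv) = (445)(16.2 − 8.89) = 3253 J.
W_net = -1608 + 3253 = 1645 J (the clockwise enclosed area).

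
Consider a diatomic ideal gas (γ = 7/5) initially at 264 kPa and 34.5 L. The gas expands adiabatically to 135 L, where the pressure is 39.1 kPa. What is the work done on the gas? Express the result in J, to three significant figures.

W ≈ -9570 J

Adiabatic: W = (P₁V₁ − P₂V₂)/(γ − 1) with γ = 7/5.
P₁V₁ = 9108 J, P₂V₂ = 5278 J.
W = (9108 − 5278) / 0.4 = 9574 J.
Work on gas = −W_by = -9574 J.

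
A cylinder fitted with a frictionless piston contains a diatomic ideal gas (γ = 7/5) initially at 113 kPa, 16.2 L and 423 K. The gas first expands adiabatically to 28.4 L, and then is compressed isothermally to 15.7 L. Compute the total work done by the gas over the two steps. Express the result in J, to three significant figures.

Step 1 (adiabatic): W = (P₁V₁ − P₂V₂)/(γ−1) = (1831 − 1462)/0.4 = 920.4 J.
After step 1: P = 51.49 kPa, V = 28.4 L, T = 337.9 K.
Step 2 (isothermal): W = P₁V₁ ln(V₂/V₁) = (1462) ln(15.7/28.4) = -866.8 J.
W_total = 920.4 − 866.8 = 53.63 J.

W_total ≈ 53.6 J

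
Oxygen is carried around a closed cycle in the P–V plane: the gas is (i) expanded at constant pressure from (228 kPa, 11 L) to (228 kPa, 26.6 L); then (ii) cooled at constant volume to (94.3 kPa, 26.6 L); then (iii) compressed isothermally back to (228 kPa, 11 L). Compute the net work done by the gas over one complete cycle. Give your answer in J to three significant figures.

W_net ≈ 1340 J

Leg (i): W = PΔV = (228)(26.6 − 11) = 3557 J.
Leg (ii): W = 0.
Leg (iii): W = PᵢVᵢ ln(V_f/Vᵢ) = (2508) ln(11/26.6) = -2215 J.
W_net = 3557 − 2215 = 1342 J.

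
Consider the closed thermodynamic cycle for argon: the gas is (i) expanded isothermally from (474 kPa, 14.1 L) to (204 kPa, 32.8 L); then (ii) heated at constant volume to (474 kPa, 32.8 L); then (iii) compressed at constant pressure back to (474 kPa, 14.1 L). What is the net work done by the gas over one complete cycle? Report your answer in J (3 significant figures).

Leg (i): W = PᵢVᵢ ln(V_f/Vᵢ) = (6683) ln(32.8/14.1) = 5642 J.
Leg (ii): W = 0.
Leg (iii): W = PΔV = (474)(14.1 − 32.8) = -8864 J.
W_net = 5642 − 8864 = -3221 J.

W_net ≈ -3220 J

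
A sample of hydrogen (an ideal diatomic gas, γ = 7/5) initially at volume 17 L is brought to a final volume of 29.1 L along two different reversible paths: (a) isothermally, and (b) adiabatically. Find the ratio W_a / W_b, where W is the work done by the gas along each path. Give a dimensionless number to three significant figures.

Path (a) isothermal: W = P₁V₁ ln(V₂/V₁) → W_a/(P₁V₁) = 0.5375.
Path (b) adiabatic: W = P₁V₁(1 − (V₁/V₂)^(γ−1))/(γ−1) → W_b/(P₁V₁) = 0.4837.
W_a / W_b = 0.5375 / 0.4837 = 1.111.

W_a / W_b ≈ 1.11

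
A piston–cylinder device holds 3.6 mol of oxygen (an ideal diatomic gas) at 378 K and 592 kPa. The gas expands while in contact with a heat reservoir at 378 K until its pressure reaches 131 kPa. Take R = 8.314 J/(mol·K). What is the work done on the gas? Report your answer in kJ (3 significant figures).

Isothermal process: W = nRT ln(V₂/V₁) = nRT ln(P₁/P₂).
W = (3.6)(8.314)(378) × ln(592/131)
  = 11314 × ln(4.519) = 11314 × 1.508
W_by_gas = 17065 J; work on gas = −W_by = -17065 J.

W ≈ -17.1 kJ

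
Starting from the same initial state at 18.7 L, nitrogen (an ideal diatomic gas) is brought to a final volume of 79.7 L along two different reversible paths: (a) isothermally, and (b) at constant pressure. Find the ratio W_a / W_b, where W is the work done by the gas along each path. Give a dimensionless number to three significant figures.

W_a / W_b ≈ 0.444

Path (a) isothermal: W = P₁V₁ ln(V₂/V₁) → W_a/(P₁V₁) = 1.45.
Path (b) isobaric: W = P₁(V₂ − V₁) → W_b/(P₁V₁) = 3.262.
W_a / W_b = 1.45 / 3.262 = 0.4444.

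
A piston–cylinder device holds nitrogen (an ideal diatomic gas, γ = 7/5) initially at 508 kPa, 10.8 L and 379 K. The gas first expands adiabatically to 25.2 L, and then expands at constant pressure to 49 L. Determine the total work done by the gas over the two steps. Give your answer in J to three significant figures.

Step 1 (adiabatic): W = (P₁V₁ − P₂V₂)/(γ−1) = (5486 − 3909)/0.4 = 3943 J.
After step 1: P = 155.1 kPa, V = 25.2 L, T = 270.1 K.
Step 2 (isobaric): W = PΔV = (155.1 kPa)(49 − 25.2 L) = 3692 J.
W_total = 3943 + 3692 = 7635 J.

W_total ≈ 7630 J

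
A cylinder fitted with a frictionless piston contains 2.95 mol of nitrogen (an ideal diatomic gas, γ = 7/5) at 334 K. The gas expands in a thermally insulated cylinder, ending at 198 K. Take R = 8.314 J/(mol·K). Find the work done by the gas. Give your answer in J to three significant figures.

W ≈ 8340 J

Adiabatic ⇒ Q = 0, so W_by = −ΔU = nCᵥ(T₁ − T₂).
Cᵥ = 5R/2 = 20.79 J/(mol·K).
W = (2.95)(20.79)(334 − 198) = 8339 J.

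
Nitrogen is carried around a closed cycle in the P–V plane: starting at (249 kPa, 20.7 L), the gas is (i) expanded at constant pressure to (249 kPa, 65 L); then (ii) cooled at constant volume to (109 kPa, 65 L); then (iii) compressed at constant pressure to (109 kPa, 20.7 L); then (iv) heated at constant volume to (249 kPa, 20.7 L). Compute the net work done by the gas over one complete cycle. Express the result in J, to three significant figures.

W_net ≈ 6200 J

Constant-volume legs do no work.
W(i) = (249)(65 − 20.7) = 11031 J; W(iii) = (109)(20.7 − 65) = -4829 J.
W_net = 11031 − 4829 = 6202 J (the clockwise enclosed area).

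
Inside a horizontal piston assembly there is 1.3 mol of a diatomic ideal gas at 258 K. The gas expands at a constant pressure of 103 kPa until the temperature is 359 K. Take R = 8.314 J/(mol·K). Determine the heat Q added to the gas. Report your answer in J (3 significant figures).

Q ≈ 3820 J

Isobaric: W = nRΔT = (1.3)(8.314)(101) = 1092 J.
ΔU = nCᵥΔT with Cᵥ = 5R/2: ΔU = (1.3)(20.79)(101) = 2729 J.
Q = ΔU + W = 2729 + 1092 = 3821 J.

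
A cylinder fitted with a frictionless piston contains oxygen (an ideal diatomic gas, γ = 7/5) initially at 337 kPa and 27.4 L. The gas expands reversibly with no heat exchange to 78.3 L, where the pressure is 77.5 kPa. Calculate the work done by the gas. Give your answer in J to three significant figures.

W ≈ 7910 J

Adiabatic: W = (P₁V₁ − P₂V₂)/(γ − 1) with γ = 7/5.
P₁V₁ = 9234 J, P₂V₂ = 6068 J.
W = (9234 − 6068) / 0.4 = 7914 J.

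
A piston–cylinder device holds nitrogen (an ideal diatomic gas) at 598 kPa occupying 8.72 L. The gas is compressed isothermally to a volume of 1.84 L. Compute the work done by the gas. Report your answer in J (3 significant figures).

W ≈ -8110 J

Isothermal: W = nRT ln(V₂/V₁) = P₁V₁ ln(V₂/V₁).
P₁V₁ = (598 kPa)(8.72 L) = 5215 J.
W = 5215 × ln(1.84/8.72) = 5215 × -1.556
W_by_gas = -8113 J.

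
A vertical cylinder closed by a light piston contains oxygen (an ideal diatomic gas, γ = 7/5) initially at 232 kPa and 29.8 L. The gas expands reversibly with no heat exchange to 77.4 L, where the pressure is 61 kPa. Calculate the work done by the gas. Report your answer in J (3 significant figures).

Adiabatic: W = (P₁V₁ − P₂V₂)/(γ − 1) with γ = 7/5.
P₁V₁ = 6914 J, P₂V₂ = 4721 J.
W = (6914 − 4721) / 0.4 = 5481 J.

W ≈ 5480 J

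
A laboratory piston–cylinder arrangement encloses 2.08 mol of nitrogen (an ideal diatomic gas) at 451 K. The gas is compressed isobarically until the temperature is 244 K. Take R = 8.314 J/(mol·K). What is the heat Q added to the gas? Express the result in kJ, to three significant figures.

Isobaric: W = nRΔT = (2.08)(8.314)(-207) = -3580 J.
ΔU = nCᵥΔT with Cᵥ = 5R/2: ΔU = (2.08)(20.79)(-207) = -8949 J.
Q = ΔU + W = -8949 − 3580 = -12529 J.

Q ≈ -12.5 kJ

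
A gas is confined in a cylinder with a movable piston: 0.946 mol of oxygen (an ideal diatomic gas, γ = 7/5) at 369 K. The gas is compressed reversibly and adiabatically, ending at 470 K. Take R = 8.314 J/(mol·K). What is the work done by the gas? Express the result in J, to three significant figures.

W ≈ -1990 J

Adiabatic ⇒ Q = 0, so W_by = −ΔU = nCᵥ(T₁ − T₂).
Cᵥ = 5R/2 = 20.79 J/(mol·K).
W = (0.946)(20.79)(369 − 470) = -1986 J.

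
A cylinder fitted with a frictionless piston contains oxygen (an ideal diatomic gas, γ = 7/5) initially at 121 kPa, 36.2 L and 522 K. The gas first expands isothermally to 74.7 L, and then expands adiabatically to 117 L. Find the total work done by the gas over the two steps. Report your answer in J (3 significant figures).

Step 1 (isothermal): W = P₁V₁ ln(V₂/V₁) = (4380) ln(74.7/36.2) = 3173 J.
After step 1: P = 58.64 kPa, V = 74.7 L, T = 522 K.
Step 2 (adiabatic): W = (P₁V₁ − P₂V₂)/(γ−1) = (4380 − 3661)/0.4 = 1799 J.
W_total = 3173 + 1799 = 4972 J.

W_total ≈ 4970 J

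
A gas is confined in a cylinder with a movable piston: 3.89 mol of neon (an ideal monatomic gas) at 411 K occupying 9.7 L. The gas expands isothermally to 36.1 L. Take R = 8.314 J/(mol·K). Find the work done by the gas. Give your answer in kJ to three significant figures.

Isothermal: W = nRT ln(V₂/V₁).
W = (3.89)(8.314)(411) × ln(36.1/9.7)
  = 13292 × 1.314
W_by_gas = 17468 J.

W ≈ 17.5 kJ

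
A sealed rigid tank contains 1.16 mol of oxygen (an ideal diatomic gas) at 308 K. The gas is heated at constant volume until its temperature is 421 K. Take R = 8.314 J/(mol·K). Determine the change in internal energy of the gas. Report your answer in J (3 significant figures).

Constant volume ⇒ W = 0, so Q = ΔU = nCᵥΔT with Cᵥ = 5R/2 = 20.79 J/(mol·K).
ΔU = (1.16)(20.79)(421 − 308) = 2724 J.

ΔU ≈ 2720 J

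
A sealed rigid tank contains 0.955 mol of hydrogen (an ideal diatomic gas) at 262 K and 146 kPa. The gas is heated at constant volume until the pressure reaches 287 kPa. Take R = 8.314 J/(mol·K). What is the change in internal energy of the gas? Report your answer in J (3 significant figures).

Constant volume ⇒ W = 0, so Q = ΔU = nCᵥΔT with Cᵥ = 5R/2 = 20.79 J/(mol·K).
At constant V, T₂/T₁ = P₂/P₁ ⇒ ΔT = T₁(P₂/P₁ − 1) = 262·(287/146 − 1) = 253 K.
ΔU = (0.955)(20.79)(253) = 5023 J.

ΔU ≈ 5020 J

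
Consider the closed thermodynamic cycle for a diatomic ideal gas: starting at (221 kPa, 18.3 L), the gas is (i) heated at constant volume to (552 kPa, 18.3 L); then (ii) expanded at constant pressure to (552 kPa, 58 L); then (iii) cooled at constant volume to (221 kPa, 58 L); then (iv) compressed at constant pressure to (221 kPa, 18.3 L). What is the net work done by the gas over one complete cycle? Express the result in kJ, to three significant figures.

Constant-volume legs do no work.
W(ii) = (552)(58 − 18.3) = 21914 J; W(iv) = (221)(18.3 − 58) = -8774 J.
W_net = 21914 − 8774 = 13141 J (the clockwise enclosed area).

W_net ≈ 13.1 kJ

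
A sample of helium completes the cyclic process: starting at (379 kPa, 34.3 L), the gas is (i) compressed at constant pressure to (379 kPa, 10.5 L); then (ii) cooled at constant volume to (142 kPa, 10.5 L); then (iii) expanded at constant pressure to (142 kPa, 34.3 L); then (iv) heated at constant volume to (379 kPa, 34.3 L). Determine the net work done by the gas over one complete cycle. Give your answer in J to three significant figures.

Constant-volume legs do no work.
W(i) = (379)(10.5 − 34.3) = -9020 J; W(iii) = (142)(34.3 − 10.5) = 3380 J.
W_net = -9020 + 3380 = -5641 J (the counter-clockwise enclosed area).

W_net ≈ -5640 J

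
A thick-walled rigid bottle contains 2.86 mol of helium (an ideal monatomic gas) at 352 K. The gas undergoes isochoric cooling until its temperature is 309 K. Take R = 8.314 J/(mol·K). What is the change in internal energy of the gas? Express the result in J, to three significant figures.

Constant volume ⇒ W = 0, so Q = ΔU = nCᵥΔT with Cᵥ = 3R/2 = 12.47 J/(mol·K).
ΔU = (2.86)(12.47)(309 − 352) = -1534 J.

ΔU ≈ -1530 J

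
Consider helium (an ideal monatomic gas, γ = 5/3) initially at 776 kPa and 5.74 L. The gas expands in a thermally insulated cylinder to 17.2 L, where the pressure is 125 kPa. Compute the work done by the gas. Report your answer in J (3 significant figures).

Adiabatic: W = (P₁V₁ − P₂V₂)/(γ − 1) with γ = 5/3.
P₁V₁ = 4454 J, P₂V₂ = 2150 J.
W = (4454 − 2150) / 0.6667 = 3456 J.

W ≈ 3460 J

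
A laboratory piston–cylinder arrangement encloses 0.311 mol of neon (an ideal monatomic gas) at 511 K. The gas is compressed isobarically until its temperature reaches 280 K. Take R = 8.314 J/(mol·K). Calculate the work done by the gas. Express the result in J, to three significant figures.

Isobaric: W = P ΔV = nR ΔT.
W = (0.311)(8.314)(280 − 511) = -597.3 J.

W ≈ -597 J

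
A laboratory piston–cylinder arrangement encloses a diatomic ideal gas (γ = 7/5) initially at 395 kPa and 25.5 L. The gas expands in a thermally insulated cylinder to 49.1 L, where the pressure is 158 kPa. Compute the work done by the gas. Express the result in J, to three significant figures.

Adiabatic: W = (P₁V₁ − P₂V₂)/(γ − 1) with γ = 7/5.
P₁V₁ = 10072 J, P₂V₂ = 7758 J.
W = (10072 − 7758) / 0.4 = 5787 J.

W ≈ 5790 J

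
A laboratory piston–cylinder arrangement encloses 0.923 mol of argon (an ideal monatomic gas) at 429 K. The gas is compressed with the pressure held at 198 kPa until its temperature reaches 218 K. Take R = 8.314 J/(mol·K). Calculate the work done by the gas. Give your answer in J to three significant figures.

Isobaric: W = P ΔV = nR ΔT.
W = (0.923)(8.314)(218 − 429) = -1619 J.

W ≈ -1620 J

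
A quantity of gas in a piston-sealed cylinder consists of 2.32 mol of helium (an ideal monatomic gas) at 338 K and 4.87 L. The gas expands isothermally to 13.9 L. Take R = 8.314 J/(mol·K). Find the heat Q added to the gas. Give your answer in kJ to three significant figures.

Isothermal ⇒ ΔU = 0, so Q = W = nRT ln(V₂/V₁).
Q = (2.32)(8.314)(338) ln(13.9/4.87) = 6520 × 1.049 = 6838 J.

Q ≈ 6.84 kJ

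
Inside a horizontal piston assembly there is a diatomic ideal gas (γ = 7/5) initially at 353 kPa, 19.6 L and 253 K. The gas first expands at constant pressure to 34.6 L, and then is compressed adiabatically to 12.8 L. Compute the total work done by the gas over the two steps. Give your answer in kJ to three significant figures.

W_total ≈ -9.62 kJ

Step 1 (isobaric): W = PΔV = (353 kPa)(34.6 − 19.6 L) = 5295 J.
After step 1: P = 353 kPa, V = 34.6 L, T = 446.6 K.
Step 2 (adiabatic): W = (P₁V₁ − P₂V₂)/(γ−1) = (12214 − 18180)/0.4 = -14916 J.
W_total = 5295 − 14916 = -9621 J.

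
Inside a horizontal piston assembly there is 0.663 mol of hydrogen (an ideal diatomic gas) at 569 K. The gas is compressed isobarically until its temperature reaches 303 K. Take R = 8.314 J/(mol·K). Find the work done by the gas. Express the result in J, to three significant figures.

W ≈ -1470 J

Isobaric: W = P ΔV = nR ΔT.
W = (0.663)(8.314)(303 − 569) = -1466 J.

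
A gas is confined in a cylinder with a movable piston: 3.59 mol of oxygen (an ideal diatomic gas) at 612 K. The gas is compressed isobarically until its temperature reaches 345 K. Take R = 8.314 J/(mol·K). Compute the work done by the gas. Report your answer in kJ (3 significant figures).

Isobaric: W = P ΔV = nR ΔT.
W = (3.59)(8.314)(345 − 612) = -7969 J.

W ≈ -7.97 kJ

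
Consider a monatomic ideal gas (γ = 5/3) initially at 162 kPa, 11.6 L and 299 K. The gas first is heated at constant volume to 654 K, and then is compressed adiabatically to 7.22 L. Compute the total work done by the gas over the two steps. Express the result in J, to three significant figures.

W_total ≈ -2290 J

Step 1 (isochoric): W = 0 (constant volume).
After step 1: P = 354.3 kPa (V unchanged).
Step 2 (adiabatic): W = (P₁V₁ − P₂V₂)/(γ−1) = (4110 − 5638)/0.667 = -2292 J.
W_total = 0 − 2292 = -2292 J.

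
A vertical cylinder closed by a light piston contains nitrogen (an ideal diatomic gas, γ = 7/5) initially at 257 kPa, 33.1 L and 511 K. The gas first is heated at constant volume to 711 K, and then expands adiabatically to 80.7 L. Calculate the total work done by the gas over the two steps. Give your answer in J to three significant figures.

W_total ≈ 8870 J

Step 1 (isochoric): W = 0 (constant volume).
After step 1: P = 357.6 kPa (V unchanged).
Step 2 (adiabatic): W = (P₁V₁ − P₂V₂)/(γ−1) = (11836 − 8287)/0.4 = 8873 J.
W_total = 0 + 8873 = 8873 J.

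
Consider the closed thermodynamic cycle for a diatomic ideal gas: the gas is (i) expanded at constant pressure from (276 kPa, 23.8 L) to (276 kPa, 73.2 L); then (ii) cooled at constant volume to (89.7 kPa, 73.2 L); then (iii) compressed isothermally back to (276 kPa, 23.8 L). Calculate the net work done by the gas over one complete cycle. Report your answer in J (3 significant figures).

Leg (i): W = PΔV = (276)(73.2 − 23.8) = 13634 J.
Leg (ii): W = 0.
Leg (iii): W = PᵢVᵢ ln(V_f/Vᵢ) = (6566) ln(23.8/73.2) = -7377 J.
W_net = 13634 − 7377 = 6257 J.

W_net ≈ 6260 J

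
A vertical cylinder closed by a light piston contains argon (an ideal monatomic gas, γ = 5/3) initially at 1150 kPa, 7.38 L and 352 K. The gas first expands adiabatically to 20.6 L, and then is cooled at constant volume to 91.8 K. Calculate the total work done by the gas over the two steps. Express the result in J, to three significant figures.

Step 1 (adiabatic): W = (P₁V₁ − P₂V₂)/(γ−1) = (8487 − 4281)/0.667 = 6309 J.
Step 2 (isochoric): W = 0 (constant volume).
W_total = 6309 + 0 = 6309 J.

W_total ≈ 6310 J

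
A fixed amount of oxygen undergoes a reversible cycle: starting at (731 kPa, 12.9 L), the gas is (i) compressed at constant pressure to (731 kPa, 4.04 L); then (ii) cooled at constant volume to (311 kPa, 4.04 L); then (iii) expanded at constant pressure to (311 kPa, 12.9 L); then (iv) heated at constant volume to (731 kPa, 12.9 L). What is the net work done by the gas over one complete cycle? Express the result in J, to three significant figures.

Constant-volume legs do no work.
W(i) = (731)(4.04 − 12.9) = -6477 J; W(iii) = (311)(12.9 − 4.04) = 2755 J.
W_net = -6477 + 2755 = -3721 J (the counter-clockwise enclosed area).

W_net ≈ -3720 J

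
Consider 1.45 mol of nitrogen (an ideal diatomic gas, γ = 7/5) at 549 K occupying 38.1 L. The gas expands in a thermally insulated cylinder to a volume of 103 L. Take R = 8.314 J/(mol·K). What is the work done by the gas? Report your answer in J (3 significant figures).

Adiabatic: TV^(γ−1) = const with γ = 7/5.
T₂ = T₁ (V₁/V₂)^(γ−1) = 549 × (38.1/103)^0.4 = 549 × 0.6718 = 368.8 K.
W_by = nCᵥ(T₁ − T₂) = (1.45)(20.79)(549 − 368.8) = 5430 J.

W ≈ 5430 J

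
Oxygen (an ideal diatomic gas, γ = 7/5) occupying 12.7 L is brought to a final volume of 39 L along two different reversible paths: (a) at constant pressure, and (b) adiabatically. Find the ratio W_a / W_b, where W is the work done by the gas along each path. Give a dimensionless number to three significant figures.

Path (a) isobaric: W = P₁(V₂ − V₁) → W_a/(P₁V₁) = 2.071.
Path (b) adiabatic: W = P₁V₁(1 − (V₁/V₂)^(γ−1))/(γ−1) → W_b/(P₁V₁) = 0.904.
W_a / W_b = 2.071 / 0.904 = 2.291.

W_a / W_b ≈ 2.29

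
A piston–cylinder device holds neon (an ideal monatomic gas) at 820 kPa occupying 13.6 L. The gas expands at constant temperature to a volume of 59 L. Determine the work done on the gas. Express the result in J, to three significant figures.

Isothermal: W = nRT ln(V₂/V₁) = P₁V₁ ln(V₂/V₁).
P₁V₁ = (820 kPa)(13.6 L) = 11152 J.
W = 11152 × ln(59/13.6) = 11152 × 1.467
W_by_gas = 16365 J; work on gas = −W_by = -16365 J.

W ≈ -16400 J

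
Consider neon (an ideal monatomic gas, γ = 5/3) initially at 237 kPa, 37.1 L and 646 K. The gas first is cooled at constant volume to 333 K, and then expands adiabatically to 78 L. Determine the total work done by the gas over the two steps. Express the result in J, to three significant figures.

W_total ≈ 2660 J

Step 1 (isochoric): W = 0 (constant volume).
After step 1: P = 122.2 kPa (V unchanged).
Step 2 (adiabatic): W = (P₁V₁ − P₂V₂)/(γ−1) = (4532 − 2762)/0.667 = 2656 J.
W_total = 0 + 2656 = 2656 J.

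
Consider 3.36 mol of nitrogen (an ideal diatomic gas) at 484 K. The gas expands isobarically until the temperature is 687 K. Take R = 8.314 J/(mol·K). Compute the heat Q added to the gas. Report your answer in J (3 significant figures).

Q ≈ 19800 J

Isobaric: W = nRΔT = (3.36)(8.314)(203) = 5671 J.
ΔU = nCᵥΔT with Cᵥ = 5R/2: ΔU = (3.36)(20.79)(203) = 14177 J.
Q = ΔU + W = 14177 + 5671 = 19848 J.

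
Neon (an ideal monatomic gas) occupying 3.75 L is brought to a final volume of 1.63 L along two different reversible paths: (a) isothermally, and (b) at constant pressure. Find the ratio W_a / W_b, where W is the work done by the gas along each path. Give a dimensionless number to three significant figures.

Path (a) isothermal: W = P₁V₁ ln(V₂/V₁) → W_a/(P₁V₁) = -0.8332.
Path (b) isobaric: W = P₁(V₂ − V₁) → W_b/(P₁V₁) = -0.5653.
W_a / W_b = -0.8332 / -0.5653 = 1.474.

W_a / W_b ≈ 1.47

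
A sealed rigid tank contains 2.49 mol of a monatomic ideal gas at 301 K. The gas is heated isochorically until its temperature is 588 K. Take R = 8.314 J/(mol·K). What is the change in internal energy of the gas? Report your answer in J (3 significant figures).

Constant volume ⇒ W = 0, so Q = ΔU = nCᵥΔT with Cᵥ = 3R/2 = 12.47 J/(mol·K).
ΔU = (2.49)(12.47)(588 − 301) = 8912 J.

ΔU ≈ 8910 J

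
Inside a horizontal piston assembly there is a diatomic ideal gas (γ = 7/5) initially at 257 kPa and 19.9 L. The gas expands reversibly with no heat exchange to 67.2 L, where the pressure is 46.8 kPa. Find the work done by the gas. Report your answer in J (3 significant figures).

Adiabatic: W = (P₁V₁ − P₂V₂)/(γ − 1) with γ = 7/5.
P₁V₁ = 5114 J, P₂V₂ = 3145 J.
W = (5114 − 3145) / 0.4 = 4923 J.

W ≈ 4920 J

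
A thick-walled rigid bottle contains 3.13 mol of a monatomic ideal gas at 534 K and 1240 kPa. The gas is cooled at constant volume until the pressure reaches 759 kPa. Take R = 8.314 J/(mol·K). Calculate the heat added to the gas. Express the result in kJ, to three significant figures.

Constant volume ⇒ W = 0, so Q = ΔU = nCᵥΔT with Cᵥ = 3R/2 = 12.47 J/(mol·K).
At constant V, T₂/T₁ = P₂/P₁ ⇒ ΔT = T₁(P₂/P₁ − 1) = 534·(759/1240 − 1) = -207.1 K.
ΔU = (3.13)(12.47)(-207.1) = -8086 J.

Q ≈ -8.09 kJ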